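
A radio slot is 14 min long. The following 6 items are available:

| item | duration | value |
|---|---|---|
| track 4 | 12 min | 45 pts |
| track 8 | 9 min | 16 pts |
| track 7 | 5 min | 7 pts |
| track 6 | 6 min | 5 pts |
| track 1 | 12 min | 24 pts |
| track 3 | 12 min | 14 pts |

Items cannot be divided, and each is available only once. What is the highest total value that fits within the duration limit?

This is a 0/1 knapsack; check combinations near the capacity.
- track 4: duration 12, value 45
- track 1: duration 12, value 24
- track 8+track 7: duration 9+5=14, value 16+7=23
Best: 45 pts.

45 pts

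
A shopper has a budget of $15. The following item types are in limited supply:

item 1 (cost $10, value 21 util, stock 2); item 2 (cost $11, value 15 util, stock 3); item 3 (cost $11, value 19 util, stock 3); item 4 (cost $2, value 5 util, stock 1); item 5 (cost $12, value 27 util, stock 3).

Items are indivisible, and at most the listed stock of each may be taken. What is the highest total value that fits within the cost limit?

Top feasible selections:
- 1×item 4 + 1×item 5: cost 14, value 32
- 1×item 5: cost 12, value 27
Best: 32 util.

32 util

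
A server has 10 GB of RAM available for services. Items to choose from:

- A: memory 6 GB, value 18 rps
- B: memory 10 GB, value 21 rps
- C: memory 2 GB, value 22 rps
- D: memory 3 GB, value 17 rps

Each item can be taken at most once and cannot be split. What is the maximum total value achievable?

Check high-value combinations within 10 GB:
- A+C: memory 6+2=8, value 18+22=40
- C+D: memory 2+3=5, value 22+17=39
- A+D: memory 6+3=9, value 18+17=35
- C: memory 2, value 22
- B: memory 10, value 21
Best: 40 rps.

40 rps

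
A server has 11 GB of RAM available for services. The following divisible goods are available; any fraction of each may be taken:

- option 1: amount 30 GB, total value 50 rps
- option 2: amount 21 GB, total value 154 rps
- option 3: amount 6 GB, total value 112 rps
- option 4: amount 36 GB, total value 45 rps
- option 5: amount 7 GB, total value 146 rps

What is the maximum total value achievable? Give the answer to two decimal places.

Take in order of value per unit:
- option 5 (146/7 per unit): all 7 → value 146, running total 146.00
- option 3 (112/6 per unit): 4 of 6 → value 4×112/6 = 74.6667, running total 220.67
Total 220.67.

220.67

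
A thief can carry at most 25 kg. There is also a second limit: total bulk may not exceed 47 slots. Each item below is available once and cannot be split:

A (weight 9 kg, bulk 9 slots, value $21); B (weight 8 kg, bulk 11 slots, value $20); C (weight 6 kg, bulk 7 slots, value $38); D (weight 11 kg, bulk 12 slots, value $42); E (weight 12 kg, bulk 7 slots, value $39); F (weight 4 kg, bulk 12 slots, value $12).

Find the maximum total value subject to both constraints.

Feasible sets respecting both limits:
- B+C+D: weight 25, bulk 30, value 100
- C+D+F: weight 21, bulk 31, value 92
- C+E+F: weight 22, bulk 26, value 89
Best: $100.

$100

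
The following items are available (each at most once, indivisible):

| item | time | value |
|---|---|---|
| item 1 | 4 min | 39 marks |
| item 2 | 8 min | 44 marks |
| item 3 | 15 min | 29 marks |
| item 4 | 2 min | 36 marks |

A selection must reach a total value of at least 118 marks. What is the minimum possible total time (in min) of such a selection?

14

Subsets with value ≥ 118, sorted by total time:
- item 1+item 2+item 4: time 14, value 119
- item 1+item 2+item 3+item 4: time 29, value 148
Minimum time: 14 min.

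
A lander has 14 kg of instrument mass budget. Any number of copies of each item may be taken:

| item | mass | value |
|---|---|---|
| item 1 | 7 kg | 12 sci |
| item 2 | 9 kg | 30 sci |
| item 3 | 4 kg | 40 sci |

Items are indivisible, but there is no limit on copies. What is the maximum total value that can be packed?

120 sci

Best value-per-unit is item 3 at 40/4, and filling with it alone uses mass 3×4=12. No mix of the others beats 3×40 = 120.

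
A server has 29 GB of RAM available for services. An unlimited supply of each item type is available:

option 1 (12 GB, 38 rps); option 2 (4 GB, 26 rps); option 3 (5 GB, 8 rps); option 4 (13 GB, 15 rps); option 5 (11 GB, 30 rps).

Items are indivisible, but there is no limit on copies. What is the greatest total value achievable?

Best value-per-unit is option 2 at 26/4, and filling with it alone uses memory 7×4=28. No mix of the others beats 7×26 = 182.

182 rps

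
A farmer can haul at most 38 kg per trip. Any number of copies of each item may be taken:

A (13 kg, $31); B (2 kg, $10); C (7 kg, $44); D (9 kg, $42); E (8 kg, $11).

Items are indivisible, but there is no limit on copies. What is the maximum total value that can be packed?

$230

Best value-per-unit is C at 44/7; filling with it alone gives 5×44 = 220.
Optimal mix: 1×B + 5×C → weight 37, value 230.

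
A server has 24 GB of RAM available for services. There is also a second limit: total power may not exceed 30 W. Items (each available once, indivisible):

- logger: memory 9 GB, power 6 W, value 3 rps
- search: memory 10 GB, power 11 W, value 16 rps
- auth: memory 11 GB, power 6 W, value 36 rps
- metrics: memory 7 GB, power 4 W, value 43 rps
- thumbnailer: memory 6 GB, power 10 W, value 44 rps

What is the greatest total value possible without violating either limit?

Feasible sets respecting both limits:
- auth+metrics+thumbnailer: memory 24, power 20, value 123
- search+metrics+thumbnailer: memory 23, power 25, value 103
- logger+metrics+thumbnailer: memory 22, power 20, value 90
Best: 123 rps.

123 rps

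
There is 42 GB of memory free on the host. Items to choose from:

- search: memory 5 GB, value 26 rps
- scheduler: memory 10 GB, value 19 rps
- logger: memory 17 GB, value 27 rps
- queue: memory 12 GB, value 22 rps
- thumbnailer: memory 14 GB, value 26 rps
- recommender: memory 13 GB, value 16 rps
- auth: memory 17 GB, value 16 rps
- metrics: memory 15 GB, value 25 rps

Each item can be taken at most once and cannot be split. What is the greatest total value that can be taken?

Check high-value combinations within 42 GB:
- search+scheduler+queue+thumbnailer: memory 5+10+12+14=41, value 26+19+22+26=93
- search+scheduler+queue+metrics: memory 5+10+12+15=42, value 26+19+22+25=92
- search+scheduler+thumbnailer+recommender: memory 5+10+14+13=42, value 26+19+26+16=87
- search+scheduler+queue+recommender: memory 5+10+12+13=40, value 26+19+22+16=83
Best: 93 rps.

93 rps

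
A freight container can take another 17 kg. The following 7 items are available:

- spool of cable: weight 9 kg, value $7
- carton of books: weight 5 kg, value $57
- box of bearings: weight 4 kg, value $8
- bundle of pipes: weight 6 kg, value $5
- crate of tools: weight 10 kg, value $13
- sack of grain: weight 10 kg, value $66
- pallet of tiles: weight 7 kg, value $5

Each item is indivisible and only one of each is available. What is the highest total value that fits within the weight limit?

$123

Check high-value combinations within 17 kg:
- carton of books+sack of grain: weight 5+10=15, value 57+66=123
- box of bearings+sack of grain: weight 4+10=14, value 8+66=74
- bundle of pipes+sack of grain: weight 6+10=16, value 5+66=71
- sack of grain+pallet of tiles: weight 10+7=17, value 66+5=71
- carton of books+box of bearings+bundle of pipes: weight 5+4+6=15, value 57+8+5=70
Best: $123.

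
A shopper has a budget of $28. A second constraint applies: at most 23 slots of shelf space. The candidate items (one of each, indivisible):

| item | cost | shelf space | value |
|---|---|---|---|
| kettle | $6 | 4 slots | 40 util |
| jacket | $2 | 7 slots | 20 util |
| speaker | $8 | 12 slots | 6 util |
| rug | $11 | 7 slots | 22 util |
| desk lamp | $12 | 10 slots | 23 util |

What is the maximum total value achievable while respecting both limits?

83 util

Feasible sets respecting both limits:
- kettle+jacket+desk lamp: cost 20, shelf space 21, value 83
- kettle+jacket+rug: cost 19, shelf space 18, value 82
- kettle+speaker+rug: cost 25, shelf space 23, value 68
Best: 83 util.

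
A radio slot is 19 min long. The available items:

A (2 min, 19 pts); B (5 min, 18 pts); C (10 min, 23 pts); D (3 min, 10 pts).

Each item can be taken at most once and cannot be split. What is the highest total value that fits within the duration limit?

60 pts

Check high-value combinations within 19 min:
- A+B+C: duration 2+5+10=17, value 19+18+23=60
- A+C+D: duration 2+10+3=15, value 19+23+10=52
- B+C+D: duration 5+10+3=18, value 18+23+10=51
Best: 60 pts.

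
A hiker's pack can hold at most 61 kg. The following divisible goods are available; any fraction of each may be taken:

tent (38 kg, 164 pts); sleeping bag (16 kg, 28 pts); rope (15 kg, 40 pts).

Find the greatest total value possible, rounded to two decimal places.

218.00

Take in order of value per unit:
- tent (164/38 per unit): all 38 → value 164, running total 164.00
- rope (40/15 per unit): all 15 → value 40, running total 204.00
- sleeping bag (28/16 per unit): 8 of 16 → value 8×28/16 = 14.0000, running total 218.00
Total 218.00.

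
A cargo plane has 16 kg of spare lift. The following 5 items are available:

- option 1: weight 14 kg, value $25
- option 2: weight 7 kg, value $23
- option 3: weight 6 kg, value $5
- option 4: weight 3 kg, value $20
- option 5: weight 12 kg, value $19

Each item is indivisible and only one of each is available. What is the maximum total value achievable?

Check high-value combinations within 16 kg:
- option 2+option 3+option 4: weight 7+6+3=16, value 23+5+20=48
- option 2+option 4: weight 7+3=10, value 23+20=43
- option 4+option 5: weight 3+12=15, value 20+19=39
Best: $48.

$48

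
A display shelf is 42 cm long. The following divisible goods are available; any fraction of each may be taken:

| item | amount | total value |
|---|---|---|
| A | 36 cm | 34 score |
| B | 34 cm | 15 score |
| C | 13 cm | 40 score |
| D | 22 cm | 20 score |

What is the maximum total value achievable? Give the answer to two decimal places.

Take in order of value per unit:
- C (40/13 per unit): all 13 → value 40, running total 40.00
- A (34/36 per unit): 29 of 36 → value 29×34/36 = 27.3889, running total 67.39
Total 67.39.

67.39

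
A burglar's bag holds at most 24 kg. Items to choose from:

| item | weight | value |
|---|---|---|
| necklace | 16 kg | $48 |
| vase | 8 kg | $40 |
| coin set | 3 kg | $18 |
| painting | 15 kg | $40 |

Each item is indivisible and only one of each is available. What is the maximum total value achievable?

$88

Check high-value combinations within 24 kg:
- necklace+vase: weight 16+8=24, value 48+40=88
- vase+painting: weight 8+15=23, value 40+40=80
- necklace+coin set: weight 16+3=19, value 48+18=66
Best: $88.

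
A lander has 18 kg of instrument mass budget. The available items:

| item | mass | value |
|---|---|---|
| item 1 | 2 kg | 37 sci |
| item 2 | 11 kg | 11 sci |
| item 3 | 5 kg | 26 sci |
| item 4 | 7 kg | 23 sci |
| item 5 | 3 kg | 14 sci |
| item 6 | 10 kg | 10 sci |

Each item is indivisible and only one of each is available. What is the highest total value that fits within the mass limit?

Check high-value combinations within 18 kg:
- item 1+item 3+item 4+item 5: mass 2+5+7+3=17, value 37+26+23+14=100
- item 1+item 3+item 4: mass 2+5+7=14, value 37+26+23=86
- item 1+item 3+item 5: mass 2+5+3=10, value 37+26+14=77
- item 1+item 4+item 5: mass 2+7+3=12, value 37+23+14=74
Best: 100 sci.

100 sci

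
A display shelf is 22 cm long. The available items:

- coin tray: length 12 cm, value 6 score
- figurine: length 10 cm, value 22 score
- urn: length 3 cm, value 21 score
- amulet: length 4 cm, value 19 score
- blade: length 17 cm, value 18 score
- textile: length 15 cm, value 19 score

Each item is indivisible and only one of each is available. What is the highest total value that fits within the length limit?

Check high-value combinations within 22 cm:
- figurine+urn+amulet: length 10+3+4=17, value 22+21+19=62
- urn+amulet+textile: length 3+4+15=22, value 21+19+19=59
- coin tray+urn+amulet: length 12+3+4=19, value 6+21+19=46
- figurine+urn: length 10+3=13, value 22+21=43
- figurine+amulet: length 10+4=14, value 22+19=41
Best: 62 score.

62 score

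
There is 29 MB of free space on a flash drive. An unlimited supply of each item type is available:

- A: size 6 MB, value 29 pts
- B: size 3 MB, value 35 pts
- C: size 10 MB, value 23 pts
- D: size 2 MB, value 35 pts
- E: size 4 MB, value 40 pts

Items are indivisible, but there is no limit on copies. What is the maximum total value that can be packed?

490 pts

Best value-per-unit is D at 35/2; filling with it alone gives 14×35 = 490.
Optimal mix: 1×B + 13×D → size 29, value 490.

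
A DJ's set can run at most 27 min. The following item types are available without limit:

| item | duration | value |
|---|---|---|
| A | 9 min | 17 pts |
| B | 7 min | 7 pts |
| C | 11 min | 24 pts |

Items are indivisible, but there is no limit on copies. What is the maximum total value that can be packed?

Best value-per-unit is C at 24/11; filling with it alone gives 2×24 = 48.
Optimal mix: 3×A → duration 27, value 51.

51 pts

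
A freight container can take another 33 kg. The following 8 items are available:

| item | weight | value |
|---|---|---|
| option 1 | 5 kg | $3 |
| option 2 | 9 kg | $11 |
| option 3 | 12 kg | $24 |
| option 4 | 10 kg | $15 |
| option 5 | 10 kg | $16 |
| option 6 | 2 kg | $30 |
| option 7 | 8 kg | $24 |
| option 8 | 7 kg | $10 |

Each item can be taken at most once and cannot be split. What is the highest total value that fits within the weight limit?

Check high-value combinations within 33 kg:
- option 3+option 5+option 6+option 7: weight 12+10+2+8=32, value 24+16+30+24=94
- option 3+option 4+option 6+option 7: weight 12+10+2+8=32, value 24+15+30+24=93
- option 2+option 3+option 6+option 7: weight 9+12+2+8=31, value 11+24+30+24=89
Best: $94.

$94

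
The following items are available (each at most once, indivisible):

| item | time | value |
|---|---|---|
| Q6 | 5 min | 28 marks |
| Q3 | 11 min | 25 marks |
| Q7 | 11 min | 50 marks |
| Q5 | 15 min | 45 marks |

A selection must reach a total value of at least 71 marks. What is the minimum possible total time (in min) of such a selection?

16

Subsets with value ≥ 71, sorted by total time:
- Q6+Q7: time 16, value 78
- Q6+Q5: time 20, value 73
- Q3+Q7: time 22, value 75
Minimum time: 16 min.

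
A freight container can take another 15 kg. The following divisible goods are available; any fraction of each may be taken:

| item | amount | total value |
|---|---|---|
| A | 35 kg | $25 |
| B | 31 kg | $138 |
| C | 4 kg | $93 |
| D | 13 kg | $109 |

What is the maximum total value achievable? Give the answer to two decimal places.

185.23

Take in order of value per unit:
- C (93/4 per unit): all 4 → value 93, running total 93.00
- D (109/13 per unit): 11 of 13 → value 11×109/13 = 92.2308, running total 185.23
Total 185.23.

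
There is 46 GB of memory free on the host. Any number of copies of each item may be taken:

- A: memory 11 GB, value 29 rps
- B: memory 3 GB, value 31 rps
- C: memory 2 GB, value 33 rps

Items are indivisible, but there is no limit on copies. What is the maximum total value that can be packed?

Best value-per-unit is C at 33/2, and filling with it alone uses memory 23×2=46. No mix of the others beats 23×33 = 759.

759 rps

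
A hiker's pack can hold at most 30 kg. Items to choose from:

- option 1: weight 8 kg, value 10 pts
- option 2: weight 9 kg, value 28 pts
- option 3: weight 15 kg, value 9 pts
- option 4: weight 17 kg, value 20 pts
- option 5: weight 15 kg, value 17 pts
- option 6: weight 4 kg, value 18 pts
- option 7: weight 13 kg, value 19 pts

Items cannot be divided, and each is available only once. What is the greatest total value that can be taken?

Check high-value combinations within 30 kg:
- option 2+option 4+option 6: weight 9+17+4=30, value 28+20+18=66
- option 2+option 6+option 7: weight 9+4+13=26, value 28+18+19=65
- option 2+option 5+option 6: weight 9+15+4=28, value 28+17+18=63
Best: 66 pts.

66 pts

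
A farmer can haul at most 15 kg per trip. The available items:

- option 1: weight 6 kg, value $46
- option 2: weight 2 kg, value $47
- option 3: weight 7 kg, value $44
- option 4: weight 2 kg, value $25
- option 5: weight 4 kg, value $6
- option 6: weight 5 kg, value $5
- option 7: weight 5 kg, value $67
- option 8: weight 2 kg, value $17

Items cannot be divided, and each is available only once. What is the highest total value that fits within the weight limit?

This is a 0/1 knapsack; check combinations near the capacity.
- option 1+option 2+option 4+option 7: weight 6+2+2+5=15, value 46+47+25+67=185
- option 1+option 2+option 7+option 8: weight 6+2+5+2=15, value 46+47+67+17=177
- option 2+option 4+option 5+option 7+option 8: weight 2+2+4+5+2=15, value 47+25+6+67+17=162
- option 1+option 2+option 7: weight 6+2+5=13, value 46+47+67=160
Best: $185.

$185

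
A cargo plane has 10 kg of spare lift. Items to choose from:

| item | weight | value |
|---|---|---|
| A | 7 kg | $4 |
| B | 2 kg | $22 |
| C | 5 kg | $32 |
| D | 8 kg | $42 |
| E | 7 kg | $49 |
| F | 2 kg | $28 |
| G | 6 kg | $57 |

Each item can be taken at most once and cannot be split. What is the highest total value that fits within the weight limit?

$107

Check high-value combinations within 10 kg:
- B+F+G: weight 2+2+6=10, value 22+28+57=107
- F+G: weight 2+6=8, value 28+57=85
- B+C+F: weight 2+5+2=9, value 22+32+28=82
- B+G: weight 2+6=8, value 22+57=79
Best: $107.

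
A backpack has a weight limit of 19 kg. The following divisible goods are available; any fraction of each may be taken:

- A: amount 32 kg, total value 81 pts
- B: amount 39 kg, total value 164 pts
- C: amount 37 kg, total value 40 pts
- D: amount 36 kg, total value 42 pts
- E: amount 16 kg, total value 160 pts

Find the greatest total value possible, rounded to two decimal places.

172.62

Take in order of value per unit:
- E (160/16 per unit): all 16 → value 160, running total 160.00
- B (164/39 per unit): 3 of 39 → value 3×164/39 = 12.6154, running total 172.62
Total 172.62.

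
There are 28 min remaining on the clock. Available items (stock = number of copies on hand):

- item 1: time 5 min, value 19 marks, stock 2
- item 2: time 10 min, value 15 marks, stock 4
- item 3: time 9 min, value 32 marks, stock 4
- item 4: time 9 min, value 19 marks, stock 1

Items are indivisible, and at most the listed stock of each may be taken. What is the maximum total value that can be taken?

Best selections within time 28 and stock limits:
- 2×item 1 + 2×item 3: time 28, value 102
- 3×item 3: time 27, value 96
- 2×item 1 + 1×item 3 + 1×item 4: time 28, value 89
- 1×item 1 + 2×item 3: time 23, value 83
Best: 102 marks.

102 marks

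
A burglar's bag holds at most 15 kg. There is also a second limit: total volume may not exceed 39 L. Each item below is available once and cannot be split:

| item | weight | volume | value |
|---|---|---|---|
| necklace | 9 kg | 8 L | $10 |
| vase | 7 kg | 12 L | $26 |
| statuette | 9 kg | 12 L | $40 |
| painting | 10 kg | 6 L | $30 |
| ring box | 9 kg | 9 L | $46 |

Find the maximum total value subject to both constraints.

$46

Feasible sets respecting both limits:
- ring box: weight 9, volume 9, value 46
- statuette: weight 9, volume 12, value 40
- painting: weight 10, volume 6, value 30
Best: $46.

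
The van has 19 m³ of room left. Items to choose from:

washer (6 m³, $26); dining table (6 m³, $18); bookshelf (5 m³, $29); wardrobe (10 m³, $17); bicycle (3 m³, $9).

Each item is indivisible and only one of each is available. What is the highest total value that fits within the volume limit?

This is a 0/1 knapsack; check combinations near the capacity.
- washer+dining table+bookshelf: volume 6+6+5=17, value 26+18+29=73
- washer+bookshelf+bicycle: volume 6+5+3=14, value 26+29+9=64
- dining table+bookshelf+bicycle: volume 6+5+3=14, value 18+29+9=56
- washer+bookshelf: volume 6+5=11, value 26+29=55
Best: $73.

$73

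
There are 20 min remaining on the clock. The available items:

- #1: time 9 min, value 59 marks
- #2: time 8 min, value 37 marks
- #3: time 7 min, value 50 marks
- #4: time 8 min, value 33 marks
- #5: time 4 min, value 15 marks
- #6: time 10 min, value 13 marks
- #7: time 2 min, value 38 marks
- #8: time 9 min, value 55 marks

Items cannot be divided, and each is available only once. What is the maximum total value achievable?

Check high-value combinations within 20 min:
- #1+#7+#8: time 9+2+9=20, value 59+38+55=152
- #1+#3+#7: time 9+7+2=18, value 59+50+38=147
- #3+#7+#8: time 7+2+9=18, value 50+38+55=143
- #1+#2+#7: time 9+8+2=19, value 59+37+38=134
- #1+#4+#7: time 9+8+2=19, value 59+33+38=130
Best: 152 marks.

152 marks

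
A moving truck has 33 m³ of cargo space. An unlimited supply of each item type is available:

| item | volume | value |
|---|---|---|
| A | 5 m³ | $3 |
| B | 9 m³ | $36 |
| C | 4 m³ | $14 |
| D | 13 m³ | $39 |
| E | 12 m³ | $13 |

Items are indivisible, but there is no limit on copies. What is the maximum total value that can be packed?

$122

Best value-per-unit is B at 36/9; filling with it alone gives 3×36 = 108.
Optimal mix: 3×B + 1×C → volume 31, value 122.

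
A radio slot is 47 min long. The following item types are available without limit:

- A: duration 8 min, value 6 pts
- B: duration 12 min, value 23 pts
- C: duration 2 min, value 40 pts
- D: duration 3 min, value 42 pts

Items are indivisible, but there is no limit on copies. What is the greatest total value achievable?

922 pts

Best value-per-unit is C at 40/2; filling with it alone gives 23×40 = 920.
Optimal mix: 22×C + 1×D → duration 47, value 922.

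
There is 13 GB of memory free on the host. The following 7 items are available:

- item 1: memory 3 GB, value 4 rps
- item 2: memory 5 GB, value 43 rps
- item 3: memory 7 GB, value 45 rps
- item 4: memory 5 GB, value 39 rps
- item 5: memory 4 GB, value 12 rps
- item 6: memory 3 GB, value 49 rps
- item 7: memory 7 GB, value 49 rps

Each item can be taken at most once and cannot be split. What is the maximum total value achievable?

Check high-value combinations within 13 GB:
- item 2+item 4+item 6: memory 5+5+3=13, value 43+39+49=131
- item 2+item 5+item 6: memory 5+4+3=12, value 43+12+49=104
- item 1+item 6+item 7: memory 3+3+7=13, value 4+49+49=102
- item 4+item 5+item 6: memory 5+4+3=12, value 39+12+49=100
- item 6+item 7: memory 3+7=10, value 49+49=98
Best: 131 rps.

131 rps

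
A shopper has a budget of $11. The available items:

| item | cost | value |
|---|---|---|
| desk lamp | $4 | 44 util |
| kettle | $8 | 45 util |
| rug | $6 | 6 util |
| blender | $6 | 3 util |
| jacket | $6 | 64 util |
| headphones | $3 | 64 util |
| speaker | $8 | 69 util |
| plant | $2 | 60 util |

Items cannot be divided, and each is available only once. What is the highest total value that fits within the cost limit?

Check high-value combinations within $11:
- jacket+headphones+plant: cost 6+3+2=11, value 64+64+60=188
- desk lamp+headphones+plant: cost 4+3+2=9, value 44+64+60=168
- headphones+speaker: cost 3+8=11, value 64+69=133
- rug+headphones+plant: cost 6+3+2=11, value 6+64+60=130
- speaker+plant: cost 8+2=10, value 69+60=129
Best: 188 util.

188 util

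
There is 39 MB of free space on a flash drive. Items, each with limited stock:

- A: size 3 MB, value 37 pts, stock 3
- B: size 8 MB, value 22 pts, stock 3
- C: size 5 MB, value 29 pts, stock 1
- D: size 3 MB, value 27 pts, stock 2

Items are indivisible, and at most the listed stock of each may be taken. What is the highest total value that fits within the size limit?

Top feasible selections:
- 3×A + 2×B + 1×C + 2×D: size 36, value 238
- 3×A + 3×B + 2×D: size 39, value 231
- 3×A + 1×B + 1×C + 2×D: size 28, value 216
Best: 238 pts.

238 pts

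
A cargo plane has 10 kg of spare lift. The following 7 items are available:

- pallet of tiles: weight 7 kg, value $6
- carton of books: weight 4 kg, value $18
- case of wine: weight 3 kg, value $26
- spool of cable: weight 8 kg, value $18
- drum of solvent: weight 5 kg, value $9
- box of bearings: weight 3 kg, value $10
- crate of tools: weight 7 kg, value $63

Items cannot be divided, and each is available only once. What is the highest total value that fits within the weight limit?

Check high-value combinations within 10 kg:
- case of wine+crate of tools: weight 3+7=10, value 26+63=89
- box of bearings+crate of tools: weight 3+7=10, value 10+63=73
- crate of tools: weight 7, value 63
- carton of books+case of wine+box of bearings: weight 4+3+3=10, value 18+26+10=54
Best: $89.

$89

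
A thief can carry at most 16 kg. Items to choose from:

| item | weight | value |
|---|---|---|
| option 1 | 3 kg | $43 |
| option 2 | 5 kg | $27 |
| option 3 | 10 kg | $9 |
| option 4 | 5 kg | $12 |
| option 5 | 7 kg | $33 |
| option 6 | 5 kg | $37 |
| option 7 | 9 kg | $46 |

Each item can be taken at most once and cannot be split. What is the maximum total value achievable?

$113

Check high-value combinations within 16 kg:
- option 1+option 5+option 6: weight 3+7+5=15, value 43+33+37=113
- option 1+option 2+option 6: weight 3+5+5=13, value 43+27+37=107
- option 1+option 2+option 5: weight 3+5+7=15, value 43+27+33=103
- option 1+option 4+option 6: weight 3+5+5=13, value 43+12+37=92
Best: $113.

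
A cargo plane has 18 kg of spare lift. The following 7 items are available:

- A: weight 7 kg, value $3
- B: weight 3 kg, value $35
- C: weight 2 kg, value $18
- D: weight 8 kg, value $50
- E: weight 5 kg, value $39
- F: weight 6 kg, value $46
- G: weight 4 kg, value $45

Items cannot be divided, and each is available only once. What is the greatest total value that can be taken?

$165

Check high-value combinations within 18 kg:
- B+E+F+G: weight 3+5+6+4=18, value 35+39+46+45=165
- B+C+D+G: weight 3+2+8+4=17, value 35+18+50+45=148
- C+E+F+G: weight 2+5+6+4=17, value 18+39+46+45=148
Best: $165.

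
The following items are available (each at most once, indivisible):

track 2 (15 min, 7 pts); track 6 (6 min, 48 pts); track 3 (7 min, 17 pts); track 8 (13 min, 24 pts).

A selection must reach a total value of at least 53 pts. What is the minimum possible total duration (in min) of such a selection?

Subsets with value ≥ 53, sorted by total duration:
- track 6+track 3: duration 13, value 65
- track 6+track 8: duration 19, value 72
Minimum duration: 13 min.

13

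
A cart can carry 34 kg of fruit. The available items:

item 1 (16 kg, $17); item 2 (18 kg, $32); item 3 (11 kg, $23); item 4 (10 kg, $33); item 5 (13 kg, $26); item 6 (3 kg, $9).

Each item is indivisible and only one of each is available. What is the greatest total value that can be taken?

$82

Check high-value combinations within 34 kg:
- item 3+item 4+item 5: weight 11+10+13=34, value 23+33+26=82
- item 2+item 4+item 6: weight 18+10+3=31, value 32+33+9=74
- item 4+item 5+item 6: weight 10+13+3=26, value 33+26+9=68
- item 2+item 5+item 6: weight 18+13+3=34, value 32+26+9=67
Best: $82.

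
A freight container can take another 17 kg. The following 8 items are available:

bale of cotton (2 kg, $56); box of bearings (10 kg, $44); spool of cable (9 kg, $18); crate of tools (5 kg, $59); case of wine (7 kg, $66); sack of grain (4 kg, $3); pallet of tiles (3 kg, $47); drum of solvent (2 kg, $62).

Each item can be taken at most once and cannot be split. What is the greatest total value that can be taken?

$243

Check high-value combinations within 17 kg:
- bale of cotton+crate of tools+case of wine+drum of solvent: weight 2+5+7+2=16, value 56+59+66+62=243
- crate of tools+case of wine+pallet of tiles+drum of solvent: weight 5+7+3+2=17, value 59+66+47+62=234
- bale of cotton+case of wine+pallet of tiles+drum of solvent: weight 2+7+3+2=14, value 56+66+47+62=231
- bale of cotton+crate of tools+case of wine+pallet of tiles: weight 2+5+7+3=17, value 56+59+66+47=228
Best: $243.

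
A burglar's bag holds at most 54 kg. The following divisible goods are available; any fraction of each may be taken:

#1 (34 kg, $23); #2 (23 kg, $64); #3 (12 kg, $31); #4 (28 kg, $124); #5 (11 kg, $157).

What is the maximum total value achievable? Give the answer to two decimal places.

Take in order of value per unit:
- #5 (157/11 per unit): all 11 → value 157, running total 157.00
- #4 (124/28 per unit): all 28 → value 124, running total 281.00
- #2 (64/23 per unit): 15 of 23 → value 15×64/23 = 41.7391, running total 322.74
Total 322.74.

322.74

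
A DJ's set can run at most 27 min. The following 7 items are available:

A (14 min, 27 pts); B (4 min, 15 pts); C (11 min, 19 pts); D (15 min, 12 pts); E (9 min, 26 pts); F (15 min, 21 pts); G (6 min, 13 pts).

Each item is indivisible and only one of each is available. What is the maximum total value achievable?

68 pts

Check high-value combinations within 27 min:
- A+B+E: duration 14+4+9=27, value 27+15+26=68
- B+C+E: duration 4+11+9=24, value 15+19+26=60
- C+E+G: duration 11+9+6=26, value 19+26+13=58
- A+B+G: duration 14+4+6=24, value 27+15+13=55
- B+E+G: duration 4+9+6=19, value 15+26+13=54
Best: 68 pts.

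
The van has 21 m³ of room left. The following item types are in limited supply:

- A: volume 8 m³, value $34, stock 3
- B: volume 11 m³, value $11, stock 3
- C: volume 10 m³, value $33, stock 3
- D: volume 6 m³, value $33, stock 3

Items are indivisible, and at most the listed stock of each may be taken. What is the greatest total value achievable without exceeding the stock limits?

Top feasible selections:
- 1×A + 2×D: volume 20, value 100
- 3×D: volume 18, value 99
- 2×A: volume 16, value 68
Best: $100.

$100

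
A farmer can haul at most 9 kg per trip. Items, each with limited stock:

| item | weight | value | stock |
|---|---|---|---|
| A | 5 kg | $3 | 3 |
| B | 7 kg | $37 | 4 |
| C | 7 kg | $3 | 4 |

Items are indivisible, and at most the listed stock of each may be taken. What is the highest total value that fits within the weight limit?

Top feasible selections:
- 1×B: weight 7, value 37
- 1×A: weight 5, value 3
- 1×C: weight 7, value 3
Best: $37.

$37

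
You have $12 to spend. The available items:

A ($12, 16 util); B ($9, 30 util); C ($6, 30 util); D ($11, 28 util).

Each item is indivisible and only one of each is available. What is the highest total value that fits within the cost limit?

30 util

This is a 0/1 knapsack; check combinations near the capacity.
- C: cost 6, value 30
- B: cost 9, value 30
- D: cost 11, value 28
- A: cost 12, value 16
Best: 30 util.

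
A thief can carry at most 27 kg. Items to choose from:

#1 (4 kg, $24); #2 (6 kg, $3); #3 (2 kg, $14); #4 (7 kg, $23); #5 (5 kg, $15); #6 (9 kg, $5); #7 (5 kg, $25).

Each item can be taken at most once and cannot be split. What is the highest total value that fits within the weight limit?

$101

Check high-value combinations within 27 kg:
- #1+#3+#4+#5+#7: weight 4+2+7+5+5=23, value 24+14+23+15+25=101
- #1+#3+#4+#6+#7: weight 4+2+7+9+5=27, value 24+14+23+5+25=91
- #1+#2+#4+#5+#7: weight 4+6+7+5+5=27, value 24+3+23+15+25=90
- #1+#2+#3+#4+#7: weight 4+6+2+7+5=24, value 24+3+14+23+25=89
- #1+#4+#5+#7: weight 4+7+5+5=21, value 24+23+15+25=87
Best: $101.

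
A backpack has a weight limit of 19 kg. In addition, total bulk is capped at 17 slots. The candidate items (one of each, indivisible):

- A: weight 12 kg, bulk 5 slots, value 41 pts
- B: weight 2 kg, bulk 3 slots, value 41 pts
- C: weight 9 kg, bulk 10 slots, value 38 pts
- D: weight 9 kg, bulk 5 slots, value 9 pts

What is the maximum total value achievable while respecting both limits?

82 pts

Feasible sets respecting both limits:
- A+B: weight 14, bulk 8, value 82
- B+C: weight 11, bulk 13, value 79
- B+D: weight 11, bulk 8, value 50
Best: 82 pts.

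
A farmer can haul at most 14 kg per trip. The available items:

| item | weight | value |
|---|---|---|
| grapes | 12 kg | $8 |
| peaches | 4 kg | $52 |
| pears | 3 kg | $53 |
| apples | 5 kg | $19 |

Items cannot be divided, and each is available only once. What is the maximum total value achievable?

Check high-value combinations within 14 kg:
- peaches+pears+apples: weight 4+3+5=12, value 52+53+19=124
- peaches+pears: weight 4+3=7, value 52+53=105
- pears+apples: weight 3+5=8, value 53+19=72
- peaches+apples: weight 4+5=9, value 52+19=71
- pears: weight 3, value 53
Best: $124.

$124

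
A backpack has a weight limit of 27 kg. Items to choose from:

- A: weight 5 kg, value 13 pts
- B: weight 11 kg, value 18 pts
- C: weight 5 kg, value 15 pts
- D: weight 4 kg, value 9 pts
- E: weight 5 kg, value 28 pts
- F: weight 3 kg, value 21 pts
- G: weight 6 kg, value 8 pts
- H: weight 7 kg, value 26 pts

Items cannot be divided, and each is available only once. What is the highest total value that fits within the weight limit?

Check high-value combinations within 27 kg:
- A+C+E+F+H: weight 5+5+5+3+7=25, value 13+15+28+21+26=103
- C+D+E+F+H: weight 5+4+5+3+7=24, value 15+9+28+21+26=99
- C+E+F+G+H: weight 5+5+3+6+7=26, value 15+28+21+8+26=98
Best: 103 pts.

103 pts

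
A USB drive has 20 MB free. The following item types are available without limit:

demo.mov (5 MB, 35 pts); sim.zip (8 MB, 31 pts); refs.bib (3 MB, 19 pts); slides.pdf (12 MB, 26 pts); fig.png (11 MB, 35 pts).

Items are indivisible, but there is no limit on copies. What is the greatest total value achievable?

Best value-per-unit is demo.mov at 35/5, and filling with it alone uses size 4×5=20. No mix of the others beats 4×35 = 140.

140 pts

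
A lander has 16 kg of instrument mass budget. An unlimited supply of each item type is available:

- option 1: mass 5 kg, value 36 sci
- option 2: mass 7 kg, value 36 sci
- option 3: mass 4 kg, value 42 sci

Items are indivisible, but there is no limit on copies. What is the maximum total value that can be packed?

Best value-per-unit is option 3 at 42/4, and filling with it alone uses mass 4×4=16. No mix of the others beats 4×42 = 168.

168 sci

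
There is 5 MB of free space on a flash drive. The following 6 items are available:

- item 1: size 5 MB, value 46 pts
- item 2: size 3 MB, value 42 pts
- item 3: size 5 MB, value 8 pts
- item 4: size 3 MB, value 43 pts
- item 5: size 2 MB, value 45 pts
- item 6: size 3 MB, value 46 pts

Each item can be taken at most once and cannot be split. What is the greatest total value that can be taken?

This is a 0/1 knapsack; check combinations near the capacity.
- item 5+item 6: size 2+3=5, value 45+46=91
- item 4+item 5: size 3+2=5, value 43+45=88
- item 2+item 5: size 3+2=5, value 42+45=87
Best: 91 pts.

91 pts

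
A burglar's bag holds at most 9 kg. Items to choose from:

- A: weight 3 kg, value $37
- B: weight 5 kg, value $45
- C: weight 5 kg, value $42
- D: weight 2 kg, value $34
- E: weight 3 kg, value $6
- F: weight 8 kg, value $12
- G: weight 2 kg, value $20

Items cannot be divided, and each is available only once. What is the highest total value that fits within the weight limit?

$99

Check high-value combinations within 9 kg:
- B+D+G: weight 5+2+2=9, value 45+34+20=99
- C+D+G: weight 5+2+2=9, value 42+34+20=96
- A+D+G: weight 3+2+2=7, value 37+34+20=91
Best: $99.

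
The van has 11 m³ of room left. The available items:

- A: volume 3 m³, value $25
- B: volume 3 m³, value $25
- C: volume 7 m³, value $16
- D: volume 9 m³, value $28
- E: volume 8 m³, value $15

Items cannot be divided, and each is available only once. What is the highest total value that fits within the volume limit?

Check high-value combinations within 11 m³:
- A+B: volume 3+3=6, value 25+25=50
- A+C: volume 3+7=10, value 25+16=41
- B+C: volume 3+7=10, value 25+16=41
Best: $50.

$50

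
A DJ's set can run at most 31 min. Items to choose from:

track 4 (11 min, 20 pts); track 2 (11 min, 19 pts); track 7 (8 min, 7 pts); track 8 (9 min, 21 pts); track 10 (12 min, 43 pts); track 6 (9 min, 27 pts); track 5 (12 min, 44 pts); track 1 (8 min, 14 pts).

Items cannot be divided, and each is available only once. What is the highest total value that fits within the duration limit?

92 pts

Check high-value combinations within 31 min:
- track 8+track 6+track 5: duration 9+9+12=30, value 21+27+44=92
- track 8+track 10+track 6: duration 9+12+9=30, value 21+43+27=91
- track 10+track 5: duration 12+12=24, value 43+44=87
Best: 92 pts.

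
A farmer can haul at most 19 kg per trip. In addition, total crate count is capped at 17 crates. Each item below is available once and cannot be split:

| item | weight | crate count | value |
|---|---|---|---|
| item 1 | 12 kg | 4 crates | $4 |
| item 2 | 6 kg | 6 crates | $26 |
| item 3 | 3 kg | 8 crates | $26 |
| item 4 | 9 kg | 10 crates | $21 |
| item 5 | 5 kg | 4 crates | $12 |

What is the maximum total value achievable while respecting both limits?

$52

Feasible sets respecting both limits:
- item 2+item 3: weight 9, crate count 14, value 52
- item 2+item 4: weight 15, crate count 16, value 47
- item 2+item 5: weight 11, crate count 10, value 38
Best: $52.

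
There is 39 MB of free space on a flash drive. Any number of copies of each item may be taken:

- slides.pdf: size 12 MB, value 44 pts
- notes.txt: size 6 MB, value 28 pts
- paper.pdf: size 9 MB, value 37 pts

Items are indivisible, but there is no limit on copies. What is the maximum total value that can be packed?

Best value-per-unit is notes.txt at 28/6; filling with it alone gives 6×28 = 168.
Optimal mix: 5×notes.txt + 1×paper.pdf → size 39, value 177.

177 pts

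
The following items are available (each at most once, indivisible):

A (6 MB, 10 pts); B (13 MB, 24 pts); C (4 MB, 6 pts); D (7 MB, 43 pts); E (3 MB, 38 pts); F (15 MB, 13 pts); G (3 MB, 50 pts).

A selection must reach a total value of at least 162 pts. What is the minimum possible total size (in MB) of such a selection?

Subsets with value ≥ 162, sorted by total size:
- A+B+D+E+G: size 32, value 165
- A+B+C+D+E+G: size 36, value 171
Minimum size: 32 MB.

32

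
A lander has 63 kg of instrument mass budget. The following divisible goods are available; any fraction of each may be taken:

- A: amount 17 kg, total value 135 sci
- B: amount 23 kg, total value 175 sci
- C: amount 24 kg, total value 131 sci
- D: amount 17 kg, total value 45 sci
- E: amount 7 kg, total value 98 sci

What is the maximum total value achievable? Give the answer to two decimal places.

495.33

Take in order of value per unit:
- E (98/7 per unit): all 7 → value 98, running total 98.00
- A (135/17 per unit): all 17 → value 135, running total 233.00
- B (175/23 per unit): all 23 → value 175, running total 408.00
- C (131/24 per unit): 16 of 24 → value 16×131/24 = 87.3333, running total 495.33
Total 495.33.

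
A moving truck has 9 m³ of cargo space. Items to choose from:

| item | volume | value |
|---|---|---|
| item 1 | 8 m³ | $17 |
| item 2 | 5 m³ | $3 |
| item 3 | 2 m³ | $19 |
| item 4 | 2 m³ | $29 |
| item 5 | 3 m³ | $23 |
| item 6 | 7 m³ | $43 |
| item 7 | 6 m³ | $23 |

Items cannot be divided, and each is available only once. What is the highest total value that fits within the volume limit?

$72

This is a 0/1 knapsack; check combinations near the capacity.
- item 4+item 6: volume 2+7=9, value 29+43=72
- item 3+item 4+item 5: volume 2+2+3=7, value 19+29+23=71
- item 3+item 6: volume 2+7=9, value 19+43=62
- item 4+item 5: volume 2+3=5, value 29+23=52
Best: $72.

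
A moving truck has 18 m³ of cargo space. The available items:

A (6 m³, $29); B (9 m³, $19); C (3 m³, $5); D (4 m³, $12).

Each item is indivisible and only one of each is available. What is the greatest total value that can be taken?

$53

Check high-value combinations within 18 m³:
- A+B+C: volume 6+9+3=18, value 29+19+5=53
- A+B: volume 6+9=15, value 29+19=48
- A+C+D: volume 6+3+4=13, value 29+5+12=46
- A+D: volume 6+4=10, value 29+12=41
- B+C+D: volume 9+3+4=16, value 19+5+12=36
Best: $53.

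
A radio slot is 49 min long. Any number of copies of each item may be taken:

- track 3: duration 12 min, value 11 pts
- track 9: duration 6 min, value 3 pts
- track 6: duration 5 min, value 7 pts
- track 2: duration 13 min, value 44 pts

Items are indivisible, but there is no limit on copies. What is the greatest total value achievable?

Best value-per-unit is track 2 at 44/13; filling with it alone gives 3×44 = 132.
Optimal mix: 2×track 6 + 3×track 2 → duration 49, value 146.

146 pts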